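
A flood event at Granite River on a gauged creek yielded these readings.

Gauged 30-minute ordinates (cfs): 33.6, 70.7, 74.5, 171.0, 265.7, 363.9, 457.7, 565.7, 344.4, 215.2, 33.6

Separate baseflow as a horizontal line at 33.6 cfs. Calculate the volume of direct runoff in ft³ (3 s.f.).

Direct-runoff ordinates (Q − Q_b): 0.0, 37.1, 40.9, 137.4, 232.1, 330.3, 424.1, 532.1, 310.8, 181.6, 0.0 cfs.
ΣQ_DR = 2226 cfs.
With Δt = 0.5 h = 1800 s, V = ΣQ_DR · Δt = 2226 × 1800 = 4.01 × 10^6 ft³.

V ≈ 4.01 × 10^6 ft³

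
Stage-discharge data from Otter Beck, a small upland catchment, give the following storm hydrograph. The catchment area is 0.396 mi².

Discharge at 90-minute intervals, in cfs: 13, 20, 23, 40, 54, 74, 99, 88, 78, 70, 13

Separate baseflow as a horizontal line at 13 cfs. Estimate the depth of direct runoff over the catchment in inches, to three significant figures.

d ≈ 2.52 in

Direct runoff: 0.0, 7.0, 10.0, 27.0, 41.0, 61.0, 86.0, 75.0, 65.0, 57.0, 0.0 cfs; ΣQ_DR = 429.0 cfs.
V = ΣQ_DR · Δt = 429.0 × 5400 s = 2.317 × 10^6 ft³.
Over A = 0.396 mi², depth = V / A = 2.52 in.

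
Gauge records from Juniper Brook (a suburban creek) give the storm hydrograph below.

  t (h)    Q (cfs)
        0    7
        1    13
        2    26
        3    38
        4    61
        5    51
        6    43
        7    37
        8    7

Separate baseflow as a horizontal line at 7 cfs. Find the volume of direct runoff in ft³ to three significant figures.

Direct-runoff ordinates (Q − Q_b): 0.0, 6.0, 19.0, 31.0, 54.0, 44.0, 36.0, 30.0, 0.0 cfs.
ΣQ_DR = 220.0 cfs.
With Δt = 1 h = 3600 s, V = ΣQ_DR · Δt = 220.0 × 3600 = 7.92 × 10^5 ft³.

V ≈ 7.92 × 10^5 ft³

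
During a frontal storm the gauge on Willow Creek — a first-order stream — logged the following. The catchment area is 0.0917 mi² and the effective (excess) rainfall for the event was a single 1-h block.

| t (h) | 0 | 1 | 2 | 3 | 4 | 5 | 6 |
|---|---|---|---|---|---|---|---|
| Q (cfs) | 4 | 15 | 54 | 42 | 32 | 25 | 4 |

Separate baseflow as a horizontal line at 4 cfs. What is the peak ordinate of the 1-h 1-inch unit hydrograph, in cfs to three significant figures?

Direct runoff: 0.0, 11.0, 50.0, 38.0, 28.0, 21.0, 0.0 cfs; ΣQ_DR = 148.0 cfs, peak = 50.0 cfs.
Runoff depth d = ΣQ_DR·Δt / A = 148.0 × 3600 / (0.0917 mi²) = 2.501 in.
The 1-inch UH is the DRH scaled by (1 in)/d, so U_p = 50.0 × 1/2.501 = 20.0 cfs.

U_p ≈ 20.0 cfs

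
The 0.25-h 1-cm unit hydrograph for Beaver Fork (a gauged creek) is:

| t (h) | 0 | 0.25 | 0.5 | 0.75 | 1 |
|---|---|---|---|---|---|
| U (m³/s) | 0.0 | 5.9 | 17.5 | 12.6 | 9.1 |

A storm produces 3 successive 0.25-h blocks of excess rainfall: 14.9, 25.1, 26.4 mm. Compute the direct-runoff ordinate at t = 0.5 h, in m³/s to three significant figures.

Q ≈ 40.9 m³/s

By discrete convolution, Q_j = Σ (P_i / 10 mm) · U_{j−i}.
At t = 0.5 h (j=2): Q = (14.9/10)·17.5 + (25.1/10)·5.9 + (26.4/10)·0.0 = 40.9 m³/s.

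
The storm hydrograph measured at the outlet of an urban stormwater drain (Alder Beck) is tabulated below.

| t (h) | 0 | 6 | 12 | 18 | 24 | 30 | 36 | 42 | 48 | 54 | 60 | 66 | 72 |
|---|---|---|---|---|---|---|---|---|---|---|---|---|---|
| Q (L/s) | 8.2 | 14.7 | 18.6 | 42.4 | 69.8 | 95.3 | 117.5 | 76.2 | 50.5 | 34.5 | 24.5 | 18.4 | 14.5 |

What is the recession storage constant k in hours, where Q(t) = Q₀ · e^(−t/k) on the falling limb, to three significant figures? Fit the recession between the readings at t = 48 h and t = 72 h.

On the falling limb, Q drops from 50.5 to 14.5 L/s between t = 48 h and t = 72 h (Δt = 24 h).
k = −Δt / ln(Q₂/Q₁) = −24 / ln(14.5/50.5) = 19.2 h.

k ≈ 19.2 h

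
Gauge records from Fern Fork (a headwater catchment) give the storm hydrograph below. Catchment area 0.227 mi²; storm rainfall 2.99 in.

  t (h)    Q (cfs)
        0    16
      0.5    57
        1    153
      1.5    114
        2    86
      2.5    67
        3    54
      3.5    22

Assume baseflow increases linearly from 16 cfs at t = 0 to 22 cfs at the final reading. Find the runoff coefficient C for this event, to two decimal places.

C ≈ 0.48

ΣQ_DR = 417.0 cfs; V = ΣQ_DR·Δt = 7.506 × 10^5 ft³.
Runoff depth d = V / A = 1.423 in.
C = d / P = 1.423 / 2.99 = 0.48.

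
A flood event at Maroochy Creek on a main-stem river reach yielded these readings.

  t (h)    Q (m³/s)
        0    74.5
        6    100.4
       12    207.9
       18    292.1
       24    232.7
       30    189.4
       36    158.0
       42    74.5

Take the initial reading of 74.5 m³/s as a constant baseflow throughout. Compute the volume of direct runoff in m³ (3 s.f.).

V ≈ 1.58 × 10^7 m³

Direct-runoff ordinates (Q − Q_b): 0.0, 25.9, 133.4, 217.6, 158.2, 114.9, 83.5, 0.0 m³/s.
ΣQ_DR = 733.5 m³/s.
With Δt = 6 h = 21600 s, V = ΣQ_DR · Δt = 733.5 × 21600 = 1.58 × 10^7 m³.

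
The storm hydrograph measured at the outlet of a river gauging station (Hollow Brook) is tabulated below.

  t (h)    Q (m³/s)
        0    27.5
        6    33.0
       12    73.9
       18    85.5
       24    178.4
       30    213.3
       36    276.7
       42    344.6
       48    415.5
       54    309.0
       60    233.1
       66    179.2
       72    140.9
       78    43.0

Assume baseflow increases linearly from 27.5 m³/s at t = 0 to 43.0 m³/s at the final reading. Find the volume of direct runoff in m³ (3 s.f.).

V ≈ 4.45 × 10^7 m³

Direct-runoff ordinates (Q − Q_b): 0.00, 4.31, 44.02, 54.42, 146.13, 179.84, 242.05, 308.75, 378.46, 270.77, 193.68, 138.58, 99.09, 0.00 m³/s.
ΣQ_DR = 2060 m³/s.
With Δt = 6 h = 21600 s, V = ΣQ_DR · Δt = 2060 × 21600 = 4.45 × 10^7 m³.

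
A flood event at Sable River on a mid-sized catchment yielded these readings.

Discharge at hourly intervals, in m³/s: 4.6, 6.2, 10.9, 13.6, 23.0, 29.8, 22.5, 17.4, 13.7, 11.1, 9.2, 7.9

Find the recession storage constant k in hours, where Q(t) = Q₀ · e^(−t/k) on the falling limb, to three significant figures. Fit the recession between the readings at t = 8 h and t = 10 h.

k ≈ 5.02 h

On the falling limb, Q drops from 13.7 to 9.2 m³/s between t = 8 h and t = 10 h (Δt = 2 h).
k = −Δt / ln(Q₂/Q₁) = −2 / ln(9.2/13.7) = 5.02 h.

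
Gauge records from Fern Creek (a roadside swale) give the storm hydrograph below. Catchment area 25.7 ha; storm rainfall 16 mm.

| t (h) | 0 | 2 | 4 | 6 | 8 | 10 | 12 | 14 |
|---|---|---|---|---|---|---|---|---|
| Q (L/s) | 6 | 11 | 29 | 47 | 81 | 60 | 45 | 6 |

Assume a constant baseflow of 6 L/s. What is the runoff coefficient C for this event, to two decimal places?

C ≈ 0.41

ΣQ_DR = 237.0 L/s; V = ΣQ_DR·Δt = 1.706 × 10^6 L.
Runoff depth d = V / A = 6.640 mm.
C = d / P = 6.640 / 16 = 0.41.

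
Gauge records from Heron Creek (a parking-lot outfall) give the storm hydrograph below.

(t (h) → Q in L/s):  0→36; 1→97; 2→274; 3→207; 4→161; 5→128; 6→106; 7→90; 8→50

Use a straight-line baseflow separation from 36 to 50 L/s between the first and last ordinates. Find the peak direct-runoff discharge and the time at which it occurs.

Q_p = 234.50 L/s at t = 2 h

Subtracting baseflow gives direct-runoff ordinates: 0.00, 59.25, 234.50, 165.75, 118.00, 83.25, 59.50, 41.75, 0.00 L/s.
The maximum is 234.50 L/s, occurring at the reading for t = 2 h.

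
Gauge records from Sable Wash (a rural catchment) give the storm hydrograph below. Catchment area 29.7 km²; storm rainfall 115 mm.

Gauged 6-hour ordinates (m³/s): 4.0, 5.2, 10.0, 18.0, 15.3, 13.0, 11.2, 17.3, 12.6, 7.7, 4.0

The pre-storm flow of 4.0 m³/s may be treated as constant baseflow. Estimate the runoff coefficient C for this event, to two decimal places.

C ≈ 0.47

ΣQ_DR = 74.30 m³/s; V = ΣQ_DR·Δt = 1.605 × 10^6 m³.
Runoff depth d = V / A = 54.04 mm.
C = d / P = 54.04 / 115 = 0.47.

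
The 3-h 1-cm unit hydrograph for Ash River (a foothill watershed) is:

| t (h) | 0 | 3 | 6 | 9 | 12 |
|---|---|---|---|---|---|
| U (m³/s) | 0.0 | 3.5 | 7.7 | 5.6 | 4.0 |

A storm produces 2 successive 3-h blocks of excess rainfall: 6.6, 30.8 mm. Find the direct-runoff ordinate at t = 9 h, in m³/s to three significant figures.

By discrete convolution, Q_j = Σ (P_i / 10 mm) · U_{j−i}.
At t = 9 h (j=3): Q = (6.6/10)·5.6 + (30.8/10)·7.7 = 27.4 m³/s.

Q ≈ 27.4 m³/s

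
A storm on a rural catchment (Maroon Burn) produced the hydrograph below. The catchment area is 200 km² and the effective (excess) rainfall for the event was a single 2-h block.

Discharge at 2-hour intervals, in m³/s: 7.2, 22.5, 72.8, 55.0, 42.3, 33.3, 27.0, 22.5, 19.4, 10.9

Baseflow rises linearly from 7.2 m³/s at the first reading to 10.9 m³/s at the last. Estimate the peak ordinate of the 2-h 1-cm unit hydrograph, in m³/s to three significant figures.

Direct runoff: 0.00, 14.89, 64.78, 46.57, 33.46, 24.04, 17.33, 12.42, 8.91, 0.00 m³/s; ΣQ_DR = 222.4 m³/s, peak = 64.78 m³/s.
Runoff depth d = ΣQ_DR·Δt / A = 222.4 × 7200 / (200 km²) = 8.006 mm.
The 1-cm UH is the DRH scaled by (10 mm)/d, so U_p = 64.78 × 10/8.006 = 80.9 m³/s.

U_p ≈ 80.9 m³/s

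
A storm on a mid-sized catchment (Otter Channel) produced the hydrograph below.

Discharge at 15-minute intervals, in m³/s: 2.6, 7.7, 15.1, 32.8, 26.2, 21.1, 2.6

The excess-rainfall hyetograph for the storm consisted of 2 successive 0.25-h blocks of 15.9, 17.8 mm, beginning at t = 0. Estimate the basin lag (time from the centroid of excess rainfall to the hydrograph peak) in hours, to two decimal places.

Centroid of excess rainfall: t_c = Σ P_i·t̄_i / ΣP_i = 0.2570 h (block centres at 0.125, 0.375 h).
Hydrograph peak occurs at t = 0.75 h, so basin lag t_L = 0.75 − 0.2570 = 0.49 h.

t_L ≈ 0.49 h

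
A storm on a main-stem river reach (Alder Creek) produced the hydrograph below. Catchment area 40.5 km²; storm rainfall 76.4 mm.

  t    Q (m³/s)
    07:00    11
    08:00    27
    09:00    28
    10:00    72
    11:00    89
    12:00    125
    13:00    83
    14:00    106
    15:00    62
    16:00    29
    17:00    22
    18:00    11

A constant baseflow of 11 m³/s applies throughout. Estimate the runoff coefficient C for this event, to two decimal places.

C ≈ 0.62

ΣQ_DR = 533.0 m³/s; V = ΣQ_DR·Δt = 1.919 × 10^6 m³.
Runoff depth d = V / A = 47.38 mm.
C = d / P = 47.38 / 76.4 = 0.62.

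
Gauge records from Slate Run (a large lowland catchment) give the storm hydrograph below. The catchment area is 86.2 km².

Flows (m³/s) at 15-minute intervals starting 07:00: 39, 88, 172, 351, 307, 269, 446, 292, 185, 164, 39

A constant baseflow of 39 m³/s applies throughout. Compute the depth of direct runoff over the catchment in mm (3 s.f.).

Direct runoff: 0.0, 49.0, 133.0, 312.0, 268.0, 230.0, 407.0, 253.0, 146.0, 125.0, 0.0 m³/s; ΣQ_DR = 1923 m³/s.
V = ΣQ_DR · Δt = 1923 × 900 s = 1.731 × 10^6 m³.
Over A = 86.2 km², depth = V / A = 20.1 mm.

d ≈ 20.1 mm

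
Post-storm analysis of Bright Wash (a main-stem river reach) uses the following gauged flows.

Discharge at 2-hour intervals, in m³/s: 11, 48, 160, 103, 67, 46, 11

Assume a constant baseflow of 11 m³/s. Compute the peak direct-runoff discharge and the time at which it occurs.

Q_p = 149.0 m³/s at t = 4 h

Subtracting baseflow gives direct-runoff ordinates: 0.0, 37.0, 149.0, 92.0, 56.0, 35.0, 0.0 m³/s.
The maximum is 149.0 m³/s, occurring at the reading for t = 4 h.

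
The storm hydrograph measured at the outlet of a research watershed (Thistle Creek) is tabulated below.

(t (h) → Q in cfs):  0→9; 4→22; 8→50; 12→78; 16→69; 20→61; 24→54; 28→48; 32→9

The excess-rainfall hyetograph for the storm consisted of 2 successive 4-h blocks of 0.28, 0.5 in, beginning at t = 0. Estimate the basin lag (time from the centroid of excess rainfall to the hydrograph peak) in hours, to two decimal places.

t_L ≈ 7.44 h

Centroid of excess rainfall: t_c = Σ P_i·t̄_i / ΣP_i = 4.5641 h (block centres at 2, 6 h).
Hydrograph peak occurs at t = 12 h, so basin lag t_L = 12 − 4.5641 = 7.44 h.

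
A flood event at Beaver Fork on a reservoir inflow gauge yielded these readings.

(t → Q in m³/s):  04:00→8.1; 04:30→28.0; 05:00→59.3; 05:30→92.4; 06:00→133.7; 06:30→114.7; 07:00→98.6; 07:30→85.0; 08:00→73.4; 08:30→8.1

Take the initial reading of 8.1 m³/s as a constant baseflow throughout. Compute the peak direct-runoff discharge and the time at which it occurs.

Q_p = 125.6 m³/s at t = 06:00

Subtracting baseflow gives direct-runoff ordinates: 0.0, 19.9, 51.2, 84.3, 125.6, 106.6, 90.5, 76.9, 65.3, 0.0 m³/s.
The maximum is 125.6 m³/s, occurring at the reading for t = 06:00.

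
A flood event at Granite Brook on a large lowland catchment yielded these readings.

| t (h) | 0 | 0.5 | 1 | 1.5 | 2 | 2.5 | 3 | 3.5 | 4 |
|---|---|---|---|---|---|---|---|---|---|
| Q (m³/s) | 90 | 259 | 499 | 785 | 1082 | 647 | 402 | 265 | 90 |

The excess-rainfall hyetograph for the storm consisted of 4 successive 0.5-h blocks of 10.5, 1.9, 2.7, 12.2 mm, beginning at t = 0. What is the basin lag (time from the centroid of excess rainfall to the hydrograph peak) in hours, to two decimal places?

t_L ≈ 0.95 h

Centroid of excess rainfall: t_c = Σ P_i·t̄_i / ΣP_i = 1.0540 h (block centres at 0.25, 0.75, 1.25, 1.75 h).
Hydrograph peak occurs at t = 2 h, so basin lag t_L = 2 − 1.0540 = 0.95 h.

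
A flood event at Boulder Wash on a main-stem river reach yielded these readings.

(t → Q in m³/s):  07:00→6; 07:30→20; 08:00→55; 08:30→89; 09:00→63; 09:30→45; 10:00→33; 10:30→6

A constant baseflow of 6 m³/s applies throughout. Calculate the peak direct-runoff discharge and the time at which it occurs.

Subtracting baseflow gives direct-runoff ordinates: 0.0, 14.0, 49.0, 83.0, 57.0, 39.0, 27.0, 0.0 m³/s.
The maximum is 83.0 m³/s, occurring at the reading for t = 08:30.

Q_p = 83.0 m³/s at t = 08:30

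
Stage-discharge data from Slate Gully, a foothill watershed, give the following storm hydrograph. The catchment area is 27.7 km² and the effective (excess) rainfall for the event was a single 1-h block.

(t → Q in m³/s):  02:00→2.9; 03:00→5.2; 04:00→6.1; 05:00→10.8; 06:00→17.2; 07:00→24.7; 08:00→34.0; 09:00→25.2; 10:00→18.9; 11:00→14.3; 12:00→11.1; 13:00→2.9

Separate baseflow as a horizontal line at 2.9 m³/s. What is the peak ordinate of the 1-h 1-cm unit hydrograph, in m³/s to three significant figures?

Direct runoff: 0.0, 2.3, 3.2, 7.9, 14.3, 21.8, 31.1, 22.3, 16.0, 11.4, 8.2, 0.0 m³/s; ΣQ_DR = 138.5 m³/s, peak = 31.1 m³/s.
Runoff depth d = ΣQ_DR·Δt / A = 138.5 × 3600 / (27.7 km²) = 18.00 mm.
The 1-cm UH is the DRH scaled by (10 mm)/d, so U_p = 31.1 × 10/18.00 = 17.3 m³/s.

U_p ≈ 17.3 m³/s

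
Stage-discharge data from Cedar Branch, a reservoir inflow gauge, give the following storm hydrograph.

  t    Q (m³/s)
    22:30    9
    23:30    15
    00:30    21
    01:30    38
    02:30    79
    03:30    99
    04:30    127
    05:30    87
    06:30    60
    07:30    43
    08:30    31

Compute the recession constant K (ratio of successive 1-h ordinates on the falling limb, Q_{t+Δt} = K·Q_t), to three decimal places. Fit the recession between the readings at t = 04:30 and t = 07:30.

Using the recession-limb readings at t = 04:30 and t = 07:30: Q falls from 127 to 43 m³/s over 3 intervals.
K = (Q₂/Q₁)^(1/3) = (43/127)^(1/3) = 0.697.

K ≈ 0.697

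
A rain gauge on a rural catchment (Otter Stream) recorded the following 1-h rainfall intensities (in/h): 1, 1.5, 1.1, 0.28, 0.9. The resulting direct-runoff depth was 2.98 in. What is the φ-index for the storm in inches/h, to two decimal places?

Only the 4 blocks with intensity above φ contribute runoff: 1, 1.5, 1.1, 0.9 in/h.
Σ(I−φ)·Δt = d  ⇒  (1+1.5+1.1+0.9 − 4φ)·1 = 2.98
φ = (4.500 − 2.98/1) / 4 = 0.38 in/h.

φ ≈ 0.38 in/h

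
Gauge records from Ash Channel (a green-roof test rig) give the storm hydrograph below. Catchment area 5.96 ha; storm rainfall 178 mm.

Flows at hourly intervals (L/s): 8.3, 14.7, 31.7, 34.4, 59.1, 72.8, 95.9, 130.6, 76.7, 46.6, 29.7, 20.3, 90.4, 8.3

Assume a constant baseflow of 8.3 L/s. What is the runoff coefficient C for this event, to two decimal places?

ΣQ_DR = 603.3 L/s; V = ΣQ_DR·Δt = 2.172 × 10^6 L.
Runoff depth d = V / A = 36.44 mm.
C = d / P = 36.44 / 178 = 0.20.

C ≈ 0.20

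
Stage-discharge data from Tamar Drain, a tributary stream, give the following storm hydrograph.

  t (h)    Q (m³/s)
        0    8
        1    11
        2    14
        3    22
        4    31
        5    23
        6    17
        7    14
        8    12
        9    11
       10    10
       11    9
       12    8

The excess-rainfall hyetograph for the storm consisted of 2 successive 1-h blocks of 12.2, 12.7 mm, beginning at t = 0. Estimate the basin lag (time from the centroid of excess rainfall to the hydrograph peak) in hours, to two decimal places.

t_L ≈ 2.99 h

Centroid of excess rainfall: t_c = Σ P_i·t̄_i / ΣP_i = 1.0100 h (block centres at 0.5, 1.5 h).
Hydrograph peak occurs at t = 4 h, so basin lag t_L = 4 − 1.0100 = 2.99 h.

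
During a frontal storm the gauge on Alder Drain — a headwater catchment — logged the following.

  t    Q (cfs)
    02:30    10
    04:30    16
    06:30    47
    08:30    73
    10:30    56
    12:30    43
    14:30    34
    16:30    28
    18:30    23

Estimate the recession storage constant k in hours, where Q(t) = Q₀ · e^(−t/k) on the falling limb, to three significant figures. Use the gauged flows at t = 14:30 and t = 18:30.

On the falling limb, Q drops from 34 to 23 cfs between t = 14:30 and t = 18:30 (Δt = 4 h).
k = −Δt / ln(Q₂/Q₁) = −4 / ln(23/34) = 10.2 h.

k ≈ 10.2 h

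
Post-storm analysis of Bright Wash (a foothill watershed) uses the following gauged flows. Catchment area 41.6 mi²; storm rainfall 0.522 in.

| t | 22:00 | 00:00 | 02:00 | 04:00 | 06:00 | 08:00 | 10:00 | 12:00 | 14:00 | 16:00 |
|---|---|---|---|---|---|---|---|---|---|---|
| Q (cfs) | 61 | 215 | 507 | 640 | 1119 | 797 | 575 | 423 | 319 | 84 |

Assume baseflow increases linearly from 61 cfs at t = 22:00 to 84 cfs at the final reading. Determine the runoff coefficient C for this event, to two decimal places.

C ≈ 0.57

ΣQ_DR = 4015 cfs; V = ΣQ_DR·Δt = 2.891 × 10^7 ft³.
Runoff depth d = V / A = 0.2991 in.
C = d / P = 0.2991 / 0.522 = 0.57.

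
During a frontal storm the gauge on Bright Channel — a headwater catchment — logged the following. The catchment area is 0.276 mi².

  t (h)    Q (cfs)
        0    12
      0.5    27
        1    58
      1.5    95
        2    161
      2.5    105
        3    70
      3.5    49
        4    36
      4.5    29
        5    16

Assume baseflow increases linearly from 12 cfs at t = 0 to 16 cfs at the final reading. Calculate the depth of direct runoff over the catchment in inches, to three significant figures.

d ≈ 1.41 in

Direct runoff: 0.00, 14.60, 45.20, 81.80, 147.40, 91.00, 55.60, 34.20, 20.80, 13.40, 0.00 cfs; ΣQ_DR = 504.0 cfs.
V = ΣQ_DR · Δt = 504.0 × 1800 s = 9.072 × 10^5 ft³.
Over A = 0.276 mi², depth = V / A = 1.41 in.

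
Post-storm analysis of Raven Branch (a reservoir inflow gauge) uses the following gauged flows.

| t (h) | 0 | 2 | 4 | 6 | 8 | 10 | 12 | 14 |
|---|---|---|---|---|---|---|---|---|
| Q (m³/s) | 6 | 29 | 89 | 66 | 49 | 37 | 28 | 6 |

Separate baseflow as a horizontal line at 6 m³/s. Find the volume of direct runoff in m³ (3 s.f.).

Direct-runoff ordinates (Q − Q_b): 0.0, 23.0, 83.0, 60.0, 43.0, 31.0, 22.0, 0.0 m³/s.
ΣQ_DR = 262.0 m³/s.
With Δt = 2 h = 7200 s, V = ΣQ_DR · Δt = 262.0 × 7200 = 1.89 × 10^6 m³.

V ≈ 1.89 × 10^6 m³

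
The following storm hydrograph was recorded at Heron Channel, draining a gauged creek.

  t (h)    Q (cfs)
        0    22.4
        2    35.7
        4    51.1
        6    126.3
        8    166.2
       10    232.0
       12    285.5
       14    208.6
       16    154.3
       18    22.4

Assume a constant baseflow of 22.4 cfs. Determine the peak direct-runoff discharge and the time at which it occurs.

Q_p = 263.1 cfs at t = 12 h

Subtracting baseflow gives direct-runoff ordinates: 0.0, 13.3, 28.7, 103.9, 143.8, 209.6, 263.1, 186.2, 131.9, 0.0 cfs.
The maximum is 263.1 cfs, occurring at the reading for t = 12 h.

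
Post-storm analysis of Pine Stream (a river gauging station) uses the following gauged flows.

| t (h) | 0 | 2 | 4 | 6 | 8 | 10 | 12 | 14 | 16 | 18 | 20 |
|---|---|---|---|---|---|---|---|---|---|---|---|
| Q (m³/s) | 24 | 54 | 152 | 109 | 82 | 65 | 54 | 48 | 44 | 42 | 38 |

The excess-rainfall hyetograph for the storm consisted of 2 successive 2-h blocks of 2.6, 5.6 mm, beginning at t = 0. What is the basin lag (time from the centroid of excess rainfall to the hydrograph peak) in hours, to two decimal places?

t_L ≈ 1.63 h

Centroid of excess rainfall: t_c = Σ P_i·t̄_i / ΣP_i = 2.3659 h (block centres at 1, 3 h).
Hydrograph peak occurs at t = 4 h, so basin lag t_L = 4 − 2.3659 = 1.63 h.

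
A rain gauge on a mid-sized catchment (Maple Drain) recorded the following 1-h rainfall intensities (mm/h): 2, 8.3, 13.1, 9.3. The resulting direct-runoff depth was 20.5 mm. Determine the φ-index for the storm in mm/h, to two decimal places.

Only the 3 blocks with intensity above φ contribute runoff: 8.3, 13.1, 9.3 mm/h.
Σ(I−φ)·Δt = d  ⇒  (8.3+13.1+9.3 − 3φ)·1 = 20.5
φ = (30.70 − 20.5/1) / 3 = 3.40 mm/h.

φ ≈ 3.40 mm/h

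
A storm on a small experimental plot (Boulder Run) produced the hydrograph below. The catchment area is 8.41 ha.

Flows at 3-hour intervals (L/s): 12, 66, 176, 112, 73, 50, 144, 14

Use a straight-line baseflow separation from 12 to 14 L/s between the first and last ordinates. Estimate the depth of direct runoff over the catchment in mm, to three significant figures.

d ≈ 69.7 mm

Direct runoff: 0.00, 53.71, 163.43, 99.14, 59.86, 36.57, 130.29, 0.00 L/s; ΣQ_DR = 543.0 L/s.
V = ΣQ_DR · Δt = 543.0 × 10800 s = 5.864 × 10^6 L.
Over A = 8.41 ha, depth = V / A = 69.7 mm.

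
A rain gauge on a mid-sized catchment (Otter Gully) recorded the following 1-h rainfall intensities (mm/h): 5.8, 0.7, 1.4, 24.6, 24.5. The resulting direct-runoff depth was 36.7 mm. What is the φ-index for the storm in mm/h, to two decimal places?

φ ≈ 6.20 mm/h

Only the 2 blocks with intensity above φ contribute runoff: 24.6, 24.5 mm/h.
Σ(I−φ)·Δt = d  ⇒  (24.6+24.5 − 2φ)·1 = 36.7
φ = (49.10 − 36.7/1) / 2 = 6.20 mm/h.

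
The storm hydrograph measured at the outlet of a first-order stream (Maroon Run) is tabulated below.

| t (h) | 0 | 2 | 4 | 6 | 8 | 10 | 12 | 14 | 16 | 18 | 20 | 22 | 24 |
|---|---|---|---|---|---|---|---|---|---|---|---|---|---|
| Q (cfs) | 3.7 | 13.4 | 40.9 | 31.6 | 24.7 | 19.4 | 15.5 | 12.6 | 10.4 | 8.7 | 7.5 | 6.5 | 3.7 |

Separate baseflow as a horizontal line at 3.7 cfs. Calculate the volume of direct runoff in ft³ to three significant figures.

V ≈ 1.08 × 10^6 ft³

Direct-runoff ordinates (Q − Q_b): 0.0, 9.7, 37.2, 27.9, 21.0, 15.7, 11.8, 8.9, 6.7, 5.0, 3.8, 2.8, 0.0 cfs.
ΣQ_DR = 150.5 cfs.
With Δt = 2 h = 7200 s, V = ΣQ_DR · Δt = 150.5 × 7200 = 1.08 × 10^6 ft³.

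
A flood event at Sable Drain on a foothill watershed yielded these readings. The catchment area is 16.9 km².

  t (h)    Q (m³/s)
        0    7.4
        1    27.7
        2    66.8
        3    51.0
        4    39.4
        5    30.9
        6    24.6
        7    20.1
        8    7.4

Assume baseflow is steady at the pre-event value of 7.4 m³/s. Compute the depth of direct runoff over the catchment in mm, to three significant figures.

d ≈ 44.5 mm

Direct runoff: 0.0, 20.3, 59.4, 43.6, 32.0, 23.5, 17.2, 12.7, 0.0 m³/s; ΣQ_DR = 208.7 m³/s.
V = ΣQ_DR · Δt = 208.7 × 3600 s = 7.513 × 10^5 m³.
Over A = 16.9 km², depth = V / A = 44.5 mm.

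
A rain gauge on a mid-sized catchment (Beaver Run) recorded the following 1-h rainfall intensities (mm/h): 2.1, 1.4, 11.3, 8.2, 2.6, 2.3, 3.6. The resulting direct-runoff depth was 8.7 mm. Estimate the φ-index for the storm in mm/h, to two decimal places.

φ ≈ 5.40 mm/h

Only the 2 blocks with intensity above φ contribute runoff: 11.3, 8.2 mm/h.
Σ(I−φ)·Δt = d  ⇒  (11.3+8.2 − 2φ)·1 = 8.7
φ = (19.50 − 8.7/1) / 2 = 5.40 mm/h.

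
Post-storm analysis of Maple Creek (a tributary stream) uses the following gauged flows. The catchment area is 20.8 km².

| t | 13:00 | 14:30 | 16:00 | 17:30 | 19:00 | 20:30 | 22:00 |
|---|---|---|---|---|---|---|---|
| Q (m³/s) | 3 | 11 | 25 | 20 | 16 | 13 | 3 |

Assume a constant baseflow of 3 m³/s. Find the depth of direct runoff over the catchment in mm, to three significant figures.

Direct runoff: 0.0, 8.0, 22.0, 17.0, 13.0, 10.0, 0.0 m³/s; ΣQ_DR = 70.00 m³/s.
V = ΣQ_DR · Δt = 70.00 × 5400 s = 3.780 × 10^5 m³.
Over A = 20.8 km², depth = V / A = 18.2 mm.

d ≈ 18.2 mm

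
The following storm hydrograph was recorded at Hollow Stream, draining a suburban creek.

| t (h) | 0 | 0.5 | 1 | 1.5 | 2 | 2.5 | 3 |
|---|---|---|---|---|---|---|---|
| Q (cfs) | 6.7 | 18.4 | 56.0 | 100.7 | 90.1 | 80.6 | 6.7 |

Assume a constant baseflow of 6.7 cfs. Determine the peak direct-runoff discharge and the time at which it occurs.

Q_p = 94.0 cfs at t = 1.5 h

Subtracting baseflow gives direct-runoff ordinates: 0.0, 11.7, 49.3, 94.0, 83.4, 73.9, 0.0 cfs.
The maximum is 94.0 cfs, occurring at the reading for t = 1.5 h.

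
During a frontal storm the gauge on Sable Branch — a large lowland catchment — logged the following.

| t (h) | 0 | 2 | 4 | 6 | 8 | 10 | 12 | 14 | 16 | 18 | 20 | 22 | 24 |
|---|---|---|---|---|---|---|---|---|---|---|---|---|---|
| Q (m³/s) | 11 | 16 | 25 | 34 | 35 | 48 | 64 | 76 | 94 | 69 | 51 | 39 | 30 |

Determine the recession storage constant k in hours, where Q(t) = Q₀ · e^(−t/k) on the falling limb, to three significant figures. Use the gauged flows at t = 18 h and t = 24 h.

k ≈ 7.20 h

On the falling limb, Q drops from 69 to 30 m³/s between t = 18 h and t = 24 h (Δt = 6 h).
k = −Δt / ln(Q₂/Q₁) = −6 / ln(30/69) = 7.20 h.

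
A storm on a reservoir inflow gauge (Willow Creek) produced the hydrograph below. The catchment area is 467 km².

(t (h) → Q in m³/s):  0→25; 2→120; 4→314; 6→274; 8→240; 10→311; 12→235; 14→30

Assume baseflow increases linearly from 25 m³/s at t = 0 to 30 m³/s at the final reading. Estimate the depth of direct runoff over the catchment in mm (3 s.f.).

d ≈ 20.5 mm

Direct runoff: 0.00, 94.29, 287.57, 246.86, 212.14, 282.43, 205.71, 0.00 m³/s; ΣQ_DR = 1329 m³/s.
V = ΣQ_DR · Δt = 1329 × 7200 s = 9.569 × 10^6 m³.
Over A = 467 km², depth = V / A = 20.5 mm.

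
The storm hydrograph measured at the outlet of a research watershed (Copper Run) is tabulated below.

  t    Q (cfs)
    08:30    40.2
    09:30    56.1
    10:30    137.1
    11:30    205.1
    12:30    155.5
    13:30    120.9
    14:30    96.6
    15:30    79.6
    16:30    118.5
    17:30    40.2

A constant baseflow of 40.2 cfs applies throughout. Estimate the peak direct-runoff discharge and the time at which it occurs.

Q_p = 164.9 cfs at t = 11:30

Subtracting baseflow gives direct-runoff ordinates: 0.0, 15.9, 96.9, 164.9, 115.3, 80.7, 56.4, 39.4, 78.3, 0.0 cfs.
The maximum is 164.9 cfs, occurring at the reading for t = 11:30.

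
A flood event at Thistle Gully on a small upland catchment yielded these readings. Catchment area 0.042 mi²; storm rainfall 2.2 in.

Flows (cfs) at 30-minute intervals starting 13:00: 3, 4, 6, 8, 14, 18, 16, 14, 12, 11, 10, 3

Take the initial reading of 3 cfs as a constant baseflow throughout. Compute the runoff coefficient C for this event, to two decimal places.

ΣQ_DR = 83.00 cfs; V = ΣQ_DR·Δt = 1.494 × 10^5 ft³.
Runoff depth d = V / A = 1.531 in.
C = d / P = 1.531 / 2.2 = 0.70.

C ≈ 0.70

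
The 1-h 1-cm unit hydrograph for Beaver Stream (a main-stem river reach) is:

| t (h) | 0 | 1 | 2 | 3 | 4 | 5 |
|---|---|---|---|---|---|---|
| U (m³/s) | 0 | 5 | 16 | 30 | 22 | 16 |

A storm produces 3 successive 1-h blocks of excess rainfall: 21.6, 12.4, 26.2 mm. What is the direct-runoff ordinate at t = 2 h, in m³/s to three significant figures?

Q ≈ 40.8 m³/s

By discrete convolution, Q_j = Σ (P_i / 10 mm) · U_{j−i}.
At t = 2 h (j=2): Q = (21.6/10)·16 + (12.4/10)·5 + (26.2/10)·0 = 40.8 m³/s.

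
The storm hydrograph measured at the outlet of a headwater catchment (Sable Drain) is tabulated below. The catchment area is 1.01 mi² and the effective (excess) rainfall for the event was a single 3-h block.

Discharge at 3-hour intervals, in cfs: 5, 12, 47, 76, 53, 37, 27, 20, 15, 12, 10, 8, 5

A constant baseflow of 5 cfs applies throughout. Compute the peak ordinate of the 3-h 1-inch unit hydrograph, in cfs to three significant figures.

Direct runoff: 0.0, 7.0, 42.0, 71.0, 48.0, 32.0, 22.0, 15.0, 10.0, 7.0, 5.0, 3.0, 0.0 cfs; ΣQ_DR = 262.0 cfs, peak = 71.0 cfs.
Runoff depth d = ΣQ_DR·Δt / A = 262.0 × 10800 / (1.01 mi²) = 1.206 in.
The 1-inch UH is the DRH scaled by (1 in)/d, so U_p = 71.0 × 1/1.206 = 58.9 cfs.

U_p ≈ 58.9 cfs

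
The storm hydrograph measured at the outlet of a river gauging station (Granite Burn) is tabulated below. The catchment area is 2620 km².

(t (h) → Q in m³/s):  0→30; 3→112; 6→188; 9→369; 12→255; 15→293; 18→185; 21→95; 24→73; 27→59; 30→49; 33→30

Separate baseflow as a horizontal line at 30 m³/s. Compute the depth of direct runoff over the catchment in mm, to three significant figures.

d ≈ 5.68 mm

Direct runoff: 0.0, 82.0, 158.0, 339.0, 225.0, 263.0, 155.0, 65.0, 43.0, 29.0, 19.0, 0.0 m³/s; ΣQ_DR = 1378 m³/s.
V = ΣQ_DR · Δt = 1378 × 10800 s = 1.488 × 10^7 m³.
Over A = 2620 km², depth = V / A = 5.68 mm.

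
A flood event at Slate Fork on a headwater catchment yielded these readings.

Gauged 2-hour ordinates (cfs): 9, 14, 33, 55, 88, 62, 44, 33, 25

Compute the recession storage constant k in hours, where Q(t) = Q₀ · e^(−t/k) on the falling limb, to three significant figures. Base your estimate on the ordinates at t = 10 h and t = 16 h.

k ≈ 6.61 h

On the falling limb, Q drops from 62 to 25 cfs between t = 10 h and t = 16 h (Δt = 6 h).
k = −Δt / ln(Q₂/Q₁) = −6 / ln(25/62) = 6.61 h.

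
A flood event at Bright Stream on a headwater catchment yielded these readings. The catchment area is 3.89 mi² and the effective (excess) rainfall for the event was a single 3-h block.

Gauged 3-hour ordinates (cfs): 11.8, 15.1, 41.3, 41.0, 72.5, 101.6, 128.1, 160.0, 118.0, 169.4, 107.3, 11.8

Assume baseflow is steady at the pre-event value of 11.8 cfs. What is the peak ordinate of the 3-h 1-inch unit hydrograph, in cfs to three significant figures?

U_p ≈ 158 cfs

Direct runoff: 0.0, 3.3, 29.5, 29.2, 60.7, 89.8, 116.3, 148.2, 106.2, 157.6, 95.5, 0.0 cfs; ΣQ_DR = 836.3 cfs, peak = 157.6 cfs.
Runoff depth d = ΣQ_DR·Δt / A = 836.3 × 10800 / (3.89 mi²) = 0.9994 in.
The 1-inch UH is the DRH scaled by (1 in)/d, so U_p = 157.6 × 1/0.9994 = 158 cfs.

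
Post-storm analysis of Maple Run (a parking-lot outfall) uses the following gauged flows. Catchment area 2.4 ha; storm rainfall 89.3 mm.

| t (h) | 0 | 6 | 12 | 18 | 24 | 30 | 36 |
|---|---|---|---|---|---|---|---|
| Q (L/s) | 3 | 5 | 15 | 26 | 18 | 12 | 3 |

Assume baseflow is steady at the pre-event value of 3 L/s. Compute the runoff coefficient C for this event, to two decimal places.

C ≈ 0.61

ΣQ_DR = 61.00 L/s; V = ΣQ_DR·Δt = 1.318 × 10^6 L.
Runoff depth d = V / A = 54.90 mm.
C = d / P = 54.90 / 89.3 = 0.61.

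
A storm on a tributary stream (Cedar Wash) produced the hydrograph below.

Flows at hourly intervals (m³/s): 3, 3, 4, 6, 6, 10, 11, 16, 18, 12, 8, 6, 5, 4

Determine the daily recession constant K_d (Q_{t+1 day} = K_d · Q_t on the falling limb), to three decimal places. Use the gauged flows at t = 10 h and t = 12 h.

K_d ≈ 0.004

Between t = 10 h and t = 12 h the flow falls from 8 to 5 m³/s over 2×1 h = 2 h.
Per-interval ratio K = (5/8)^(1/2) = 0.7906; K_d = K^(24/1) = 0.004.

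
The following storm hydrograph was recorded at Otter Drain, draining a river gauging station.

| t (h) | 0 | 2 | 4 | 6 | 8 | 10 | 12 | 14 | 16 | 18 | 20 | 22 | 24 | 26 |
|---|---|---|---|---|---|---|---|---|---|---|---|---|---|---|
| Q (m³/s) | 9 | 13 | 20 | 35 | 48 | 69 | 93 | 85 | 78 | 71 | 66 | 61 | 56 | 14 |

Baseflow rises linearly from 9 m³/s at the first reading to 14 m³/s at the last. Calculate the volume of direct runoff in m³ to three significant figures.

Direct-runoff ordinates (Q − Q_b): 0.00, 3.62, 10.23, 24.85, 37.46, 58.08, 81.69, 73.31, 65.92, 58.54, 53.15, 47.77, 42.38, 0.00 m³/s.
ΣQ_DR = 557.0 m³/s.
With Δt = 2 h = 7200 s, V = ΣQ_DR · Δt = 557.0 × 7200 = 4.01 × 10^6 m³.

V ≈ 4.01 × 10^6 m³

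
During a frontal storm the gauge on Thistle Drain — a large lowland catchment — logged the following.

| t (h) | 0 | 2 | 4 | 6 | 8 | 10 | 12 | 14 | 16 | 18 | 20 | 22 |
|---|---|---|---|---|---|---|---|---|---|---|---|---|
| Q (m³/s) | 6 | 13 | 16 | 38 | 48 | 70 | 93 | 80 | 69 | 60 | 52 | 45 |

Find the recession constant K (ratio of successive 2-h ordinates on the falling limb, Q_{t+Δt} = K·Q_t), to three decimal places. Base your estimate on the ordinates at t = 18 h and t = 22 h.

Using the recession-limb readings at t = 18 h and t = 22 h: Q falls from 60 to 45 m³/s over 2 intervals.
K = (Q₂/Q₁)^(1/2) = (45/60)^(1/2) = 0.866.

K ≈ 0.866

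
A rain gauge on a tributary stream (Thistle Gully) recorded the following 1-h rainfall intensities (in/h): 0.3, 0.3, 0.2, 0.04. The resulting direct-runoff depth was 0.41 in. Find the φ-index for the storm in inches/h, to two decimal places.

Only the 3 blocks with intensity above φ contribute runoff: 0.3, 0.3, 0.2 in/h.
Σ(I−φ)·Δt = d  ⇒  (0.3+0.3+0.2 − 3φ)·1 = 0.41
φ = (0.8000 − 0.41/1) / 3 = 0.13 in/h.

φ ≈ 0.13 in/h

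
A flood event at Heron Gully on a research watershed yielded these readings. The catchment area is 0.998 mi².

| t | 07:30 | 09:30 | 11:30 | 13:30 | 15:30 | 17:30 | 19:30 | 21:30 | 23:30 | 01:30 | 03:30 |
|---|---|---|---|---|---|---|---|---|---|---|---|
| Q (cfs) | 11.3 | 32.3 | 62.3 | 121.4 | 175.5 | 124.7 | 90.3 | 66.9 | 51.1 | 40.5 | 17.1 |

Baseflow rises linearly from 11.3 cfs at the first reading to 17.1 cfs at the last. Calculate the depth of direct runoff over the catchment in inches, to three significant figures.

d ≈ 1.98 in

Direct runoff: 0.00, 20.42, 49.84, 108.36, 161.88, 110.50, 75.52, 51.54, 35.16, 23.98, 0.00 cfs; ΣQ_DR = 637.2 cfs.
V = ΣQ_DR · Δt = 637.2 × 7200 s = 4.588 × 10^6 ft³.
Over A = 0.998 mi², depth = V / A = 1.98 in.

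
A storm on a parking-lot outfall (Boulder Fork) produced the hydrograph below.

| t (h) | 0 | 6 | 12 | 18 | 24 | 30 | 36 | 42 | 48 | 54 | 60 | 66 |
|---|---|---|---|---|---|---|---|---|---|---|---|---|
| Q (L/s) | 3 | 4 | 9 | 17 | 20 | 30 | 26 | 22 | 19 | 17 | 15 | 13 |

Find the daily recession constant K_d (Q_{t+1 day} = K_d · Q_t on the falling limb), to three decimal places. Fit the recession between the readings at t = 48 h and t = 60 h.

Between t = 48 h and t = 60 h the flow falls from 19 to 15 L/s over 2×6 h = 12 h.
Per-interval ratio K = (15/19)^(1/2) = 0.8885; K_d = K^(24/6) = 0.623.

K_d ≈ 0.623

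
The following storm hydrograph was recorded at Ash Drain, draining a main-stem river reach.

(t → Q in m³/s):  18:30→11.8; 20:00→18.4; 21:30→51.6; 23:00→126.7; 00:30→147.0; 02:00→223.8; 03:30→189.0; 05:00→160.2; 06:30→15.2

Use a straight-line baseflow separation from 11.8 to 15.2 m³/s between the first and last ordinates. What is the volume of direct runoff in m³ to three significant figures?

Direct-runoff ordinates (Q − Q_b): 0.00, 6.17, 38.95, 113.62, 133.50, 209.88, 174.65, 145.43, 0.00 m³/s.
ΣQ_DR = 822.2 m³/s.
With Δt = 1.5 h = 5400 s, V = ΣQ_DR · Δt = 822.2 × 5400 = 4.44 × 10^6 m³.

V ≈ 4.44 × 10^6 m³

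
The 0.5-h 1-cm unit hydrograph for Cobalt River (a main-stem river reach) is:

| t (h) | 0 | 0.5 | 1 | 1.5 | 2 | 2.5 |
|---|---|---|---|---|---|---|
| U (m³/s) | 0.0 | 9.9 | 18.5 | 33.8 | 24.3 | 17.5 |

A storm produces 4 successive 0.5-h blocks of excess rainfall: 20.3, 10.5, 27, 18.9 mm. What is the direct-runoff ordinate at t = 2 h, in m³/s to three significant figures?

Q ≈ 153 m³/s

By discrete convolution, Q_j = Σ (P_i / 10 mm) · U_{j−i}.
At t = 2 h (j=4): Q = (20.3/10)·24.3 + (10.5/10)·33.8 + (27/10)·18.5 + (18.9/10)·9.9 = 153 m³/s.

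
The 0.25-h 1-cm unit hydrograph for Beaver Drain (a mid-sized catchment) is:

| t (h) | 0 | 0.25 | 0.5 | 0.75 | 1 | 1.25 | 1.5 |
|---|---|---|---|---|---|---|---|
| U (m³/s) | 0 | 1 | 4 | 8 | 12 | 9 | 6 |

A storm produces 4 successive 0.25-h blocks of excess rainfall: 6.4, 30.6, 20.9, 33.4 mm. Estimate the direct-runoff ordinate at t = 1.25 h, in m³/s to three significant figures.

By discrete convolution, Q_j = Σ (P_i / 10 mm) · U_{j−i}.
At t = 1.25 h (j=5): Q = (6.4/10)·9 + (30.6/10)·12 + (20.9/10)·8 + (33.4/10)·4 = 72.6 m³/s.

Q ≈ 72.6 m³/s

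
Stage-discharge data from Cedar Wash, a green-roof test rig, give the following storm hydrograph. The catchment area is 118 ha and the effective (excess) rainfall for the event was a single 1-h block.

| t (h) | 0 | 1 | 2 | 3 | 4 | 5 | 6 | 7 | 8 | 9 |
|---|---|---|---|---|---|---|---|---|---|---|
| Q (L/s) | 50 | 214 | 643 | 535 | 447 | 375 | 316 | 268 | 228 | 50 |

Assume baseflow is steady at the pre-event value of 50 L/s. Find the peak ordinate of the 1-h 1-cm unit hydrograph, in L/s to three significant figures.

U_p ≈ 740 L/s

Direct runoff: 0.0, 164.0, 593.0, 485.0, 397.0, 325.0, 266.0, 218.0, 178.0, 0.0 L/s; ΣQ_DR = 2626 L/s, peak = 593.0 L/s.
Runoff depth d = ΣQ_DR·Δt / A = 2626 × 3600 / (118 ha) = 8.012 mm.
The 1-cm UH is the DRH scaled by (10 mm)/d, so U_p = 593.0 × 10/8.012 = 740 L/s.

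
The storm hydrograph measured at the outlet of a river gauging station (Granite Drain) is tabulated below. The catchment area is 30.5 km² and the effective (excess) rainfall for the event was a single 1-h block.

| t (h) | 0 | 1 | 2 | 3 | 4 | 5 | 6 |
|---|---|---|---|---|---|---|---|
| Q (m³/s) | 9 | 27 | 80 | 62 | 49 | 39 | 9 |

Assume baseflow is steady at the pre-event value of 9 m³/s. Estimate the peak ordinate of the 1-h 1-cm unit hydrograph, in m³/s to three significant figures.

Direct runoff: 0.0, 18.0, 71.0, 53.0, 40.0, 30.0, 0.0 m³/s; ΣQ_DR = 212.0 m³/s, peak = 71.0 m³/s.
Runoff depth d = ΣQ_DR·Δt / A = 212.0 × 3600 / (30.5 km²) = 25.02 mm.
The 1-cm UH is the DRH scaled by (10 mm)/d, so U_p = 71.0 × 10/25.02 = 28.4 m³/s.

U_p ≈ 28.4 m³/s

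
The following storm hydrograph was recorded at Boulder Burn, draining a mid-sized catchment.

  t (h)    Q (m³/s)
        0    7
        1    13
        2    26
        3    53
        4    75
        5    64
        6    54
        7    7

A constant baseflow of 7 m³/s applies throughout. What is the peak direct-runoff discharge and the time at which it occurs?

Q_p = 68.0 m³/s at t = 4 h

Subtracting baseflow gives direct-runoff ordinates: 0.0, 6.0, 19.0, 46.0, 68.0, 57.0, 47.0, 0.0 m³/s.
The maximum is 68.0 m³/s, occurring at the reading for t = 4 h.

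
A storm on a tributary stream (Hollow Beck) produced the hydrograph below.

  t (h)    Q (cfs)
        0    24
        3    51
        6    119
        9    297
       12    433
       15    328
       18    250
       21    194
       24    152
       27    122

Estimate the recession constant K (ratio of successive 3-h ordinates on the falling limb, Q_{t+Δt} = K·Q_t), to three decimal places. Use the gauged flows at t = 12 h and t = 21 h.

K ≈ 0.765

Using the recession-limb readings at t = 12 h and t = 21 h: Q falls from 433 to 194 cfs over 3 intervals.
K = (Q₂/Q₁)^(1/3) = (194/433)^(1/3) = 0.765.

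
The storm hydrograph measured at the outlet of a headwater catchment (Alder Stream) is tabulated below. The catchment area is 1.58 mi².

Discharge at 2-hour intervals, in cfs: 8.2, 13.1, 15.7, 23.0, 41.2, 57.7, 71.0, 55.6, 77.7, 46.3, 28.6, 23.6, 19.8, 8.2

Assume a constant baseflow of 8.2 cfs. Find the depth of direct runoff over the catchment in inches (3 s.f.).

Direct runoff: 0.0, 4.9, 7.5, 14.8, 33.0, 49.5, 62.8, 47.4, 69.5, 38.1, 20.4, 15.4, 11.6, 0.0 cfs; ΣQ_DR = 374.9 cfs.
V = ΣQ_DR · Δt = 374.9 × 7200 s = 2.699 × 10^6 ft³.
Over A = 1.58 mi², depth = V / A = 0.735 in.

d ≈ 0.735 in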